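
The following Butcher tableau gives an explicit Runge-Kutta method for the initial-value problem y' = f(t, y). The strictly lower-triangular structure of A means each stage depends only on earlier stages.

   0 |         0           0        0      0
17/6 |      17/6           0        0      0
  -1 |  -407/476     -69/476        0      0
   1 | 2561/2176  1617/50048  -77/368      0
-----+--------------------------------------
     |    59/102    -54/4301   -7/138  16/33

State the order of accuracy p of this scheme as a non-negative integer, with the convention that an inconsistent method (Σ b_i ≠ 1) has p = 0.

4

b = (59/102, -54/4301, -7/138, 16/33)
c = (0, 17/6, -1, 1)
Ac = (0, 0, -23/56, 77/256)
Σ b_i: 59/102·1 + (-54/4301)·1 + (-7/138)·1 + 16/33·1 = 1 ✓
b·c: (-54/4301)·17/6 + (-7/138)·(-1) + 16/33·1 = 1/2 ✓
b·c²: (-54/4301)·289/36 + (-7/138)·1 + 16/33·1 = 1/3 ✓
b·Ac: (-7/138)·(-23/56) + 16/33·77/256 = 1/6 ✓
b·c³: (-54/4301)·4913/216 + (-7/138)·(-1) + 16/33·1 = 1/4 ✓
b·(c∘Ac): (-7/138)·23/56 + 16/33·77/256 = 1/8 ✓
b·Ac²: (-7/138)·(-391/336) + 16/33·77/1536 = 1/12 ✓
b·A²c: 16/33·11/128 = 1/24 ✓; 4 stages ⇒ order 4.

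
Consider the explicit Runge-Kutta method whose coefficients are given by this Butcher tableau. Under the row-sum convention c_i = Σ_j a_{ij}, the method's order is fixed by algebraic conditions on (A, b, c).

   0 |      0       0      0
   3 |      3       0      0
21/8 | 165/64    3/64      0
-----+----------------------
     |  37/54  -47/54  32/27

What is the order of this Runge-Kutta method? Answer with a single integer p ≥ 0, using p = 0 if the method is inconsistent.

b = (37/54, -47/54, 32/27)
c = (0, 3, 21/8)
Ac = (0, 0, 9/64)
Σ b_i: 37/54·1 + (-47/54)·1 + 32/27·1 = 1 ✓
b·c: (-47/54)·3 + 32/27·21/8 = 1/2 ✓
b·c²: (-47/54)·9 + 32/27·441/64 = 1/3 ✓
b·Ac: 32/27·9/64 = 1/6 ✓; 3 stages ⇒ order 3.

3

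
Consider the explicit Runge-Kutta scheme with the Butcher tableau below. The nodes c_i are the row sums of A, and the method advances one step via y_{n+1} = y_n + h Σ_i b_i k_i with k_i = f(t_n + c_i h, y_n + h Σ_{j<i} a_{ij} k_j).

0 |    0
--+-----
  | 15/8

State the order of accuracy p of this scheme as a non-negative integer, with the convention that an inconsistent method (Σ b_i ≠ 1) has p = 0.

b = (15/8)
c = (0)
Σ b_i: 15/8·1 = 15/8 ≠ 1 ⇒ order 0.

0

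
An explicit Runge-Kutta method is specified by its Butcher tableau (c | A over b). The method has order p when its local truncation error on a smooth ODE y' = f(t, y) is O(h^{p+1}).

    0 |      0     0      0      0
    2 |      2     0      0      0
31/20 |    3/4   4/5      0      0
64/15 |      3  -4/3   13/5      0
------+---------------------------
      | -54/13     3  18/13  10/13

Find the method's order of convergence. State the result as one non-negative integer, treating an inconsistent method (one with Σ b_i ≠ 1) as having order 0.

b = (-54/13, 3, 18/13, 10/13)
c = (0, 2, 31/20, 64/15)
Ac = (0, 0, 8/5, 409/300)
Σ b_i: (-54/13)·1 + 3·1 + 18/13·1 + 10/13·1 = 1 ✓
b·c: 3·2 + 18/13·31/20 + 10/13·64/15 = 4457/390 ≠ 1/2 ⇒ order 1.

1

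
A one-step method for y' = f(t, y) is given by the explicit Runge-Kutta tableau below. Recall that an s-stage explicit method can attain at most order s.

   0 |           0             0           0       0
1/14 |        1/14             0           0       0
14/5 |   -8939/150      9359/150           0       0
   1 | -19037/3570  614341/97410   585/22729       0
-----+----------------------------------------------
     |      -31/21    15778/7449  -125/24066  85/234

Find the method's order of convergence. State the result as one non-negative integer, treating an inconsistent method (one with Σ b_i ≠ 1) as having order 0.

b = (-31/21, 15778/7449, -125/24066, 85/234)
c = (0, 1/14, 14/5, 1)
Ac = (0, 0, 1337/300, 533/1020)
Σ b_i: (-31/21)·1 + 15778/7449·1 + (-125/24066)·1 + 85/234·1 = 1 ✓
b·c: 15778/7449·1/14 + (-125/24066)·14/5 + 85/234·1 = 1/2 ✓
b·c²: 15778/7449·1/196 + (-125/24066)·196/25 + 85/234·1 = 1/3 ✓
b·Ac: (-125/24066)·1337/300 + 85/234·533/1020 = 1/6 ✓
b·c³: 15778/7449·1/2744 + (-125/24066)·2744/125 + 85/234·1 = 1/4 ✓
b·(c∘Ac): (-125/24066)·9359/750 + 85/234·533/1020 = 1/8 ✓
b·Ac²: (-125/24066)·191/600 + 85/234·3341/14280 = 1/12 ✓
b·A²c: 85/234·39/340 = 1/24 ✓; 4 stages ⇒ order 4.

4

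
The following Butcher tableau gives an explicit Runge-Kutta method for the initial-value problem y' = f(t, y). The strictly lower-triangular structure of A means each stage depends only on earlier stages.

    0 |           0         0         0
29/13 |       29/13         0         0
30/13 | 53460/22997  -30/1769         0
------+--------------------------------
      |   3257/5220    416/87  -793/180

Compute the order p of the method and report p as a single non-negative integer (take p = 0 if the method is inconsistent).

b = (3257/5220, 416/87, -793/180)
c = (0, 29/13, 30/13)
Ac = (0, 0, -30/793)
Σ b_i: 3257/5220·1 + 416/87·1 + (-793/180)·1 = 1 ✓
b·c: 416/87·29/13 + (-793/180)·30/13 = 1/2 ✓
b·c²: 416/87·841/169 + (-793/180)·900/169 = 1/3 ✓
b·Ac: (-793/180)·(-30/793) = 1/6 ✓; 3 stages ⇒ order 3.

3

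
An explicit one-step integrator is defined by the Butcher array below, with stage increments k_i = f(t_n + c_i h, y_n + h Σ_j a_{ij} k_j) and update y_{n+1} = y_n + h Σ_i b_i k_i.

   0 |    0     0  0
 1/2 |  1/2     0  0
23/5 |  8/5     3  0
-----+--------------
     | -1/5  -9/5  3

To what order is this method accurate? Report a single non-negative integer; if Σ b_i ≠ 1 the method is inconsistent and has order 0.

b = (-1/5, -9/5, 3)
c = (0, 1/2, 23/5)
Ac = (0, 0, 3/2)
Σ b_i: (-1/5)·1 + (-9/5)·1 + 3·1 = 1 ✓
b·c: (-9/5)·1/2 + 3·23/5 = 129/10 ≠ 1/2 ⇒ order 1.

1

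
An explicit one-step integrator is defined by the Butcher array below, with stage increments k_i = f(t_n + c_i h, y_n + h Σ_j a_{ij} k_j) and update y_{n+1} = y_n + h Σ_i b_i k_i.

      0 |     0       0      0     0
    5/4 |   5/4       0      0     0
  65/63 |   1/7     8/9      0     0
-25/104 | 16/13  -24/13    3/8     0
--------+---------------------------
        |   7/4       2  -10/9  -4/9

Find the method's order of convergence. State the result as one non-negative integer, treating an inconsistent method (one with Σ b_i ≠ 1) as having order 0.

0

b = (7/4, 2, -10/9, -4/9)
c = (0, 5/4, 65/63, -25/104)
Ac = (0, 0, 10/9, -4195/2184)
Σ b_i: 7/4·1 + 2·1 + (-10/9)·1 + (-4/9)·1 = 79/36 ≠ 1 ⇒ order 0.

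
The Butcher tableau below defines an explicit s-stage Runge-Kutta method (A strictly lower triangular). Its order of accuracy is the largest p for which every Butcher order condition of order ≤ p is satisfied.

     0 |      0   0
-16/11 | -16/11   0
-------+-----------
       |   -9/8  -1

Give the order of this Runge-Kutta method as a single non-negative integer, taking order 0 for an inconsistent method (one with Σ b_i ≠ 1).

b = (-9/8, -1)
c = (0, -16/11)
Σ b_i: (-9/8)·1 + (-1)·1 = -17/8 ≠ 1 ⇒ order 0.

0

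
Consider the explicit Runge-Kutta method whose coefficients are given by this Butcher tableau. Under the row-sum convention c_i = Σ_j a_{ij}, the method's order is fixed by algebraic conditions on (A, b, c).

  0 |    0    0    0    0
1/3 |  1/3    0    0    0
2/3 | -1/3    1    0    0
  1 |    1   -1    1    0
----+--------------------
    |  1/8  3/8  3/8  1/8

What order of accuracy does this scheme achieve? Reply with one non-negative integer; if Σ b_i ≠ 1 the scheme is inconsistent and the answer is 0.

b = (1/8, 3/8, 3/8, 1/8)
c = (0, 1/3, 2/3, 1)
Ac = (0, 0, 1/3, 1/3)
Σ b_i: 1/8·1 + 3/8·1 + 3/8·1 + 1/8·1 = 1 ✓
b·c: 3/8·1/3 + 3/8·2/3 + 1/8·1 = 1/2 ✓
b·c²: 3/8·1/9 + 3/8·4/9 + 1/8·1 = 1/3 ✓
b·Ac: 3/8·1/3 + 1/8·1/3 = 1/6 ✓
b·c³: 3/8·1/27 + 3/8·8/27 + 1/8·1 = 1/4 ✓
b·(c∘Ac): 3/8·2/9 + 1/8·1/3 = 1/8 ✓
b·Ac²: 3/8·1/9 + 1/8·1/3 = 1/12 ✓
b·A²c: 1/8·1/3 = 1/24 ✓; 4 stages ⇒ order 4.

4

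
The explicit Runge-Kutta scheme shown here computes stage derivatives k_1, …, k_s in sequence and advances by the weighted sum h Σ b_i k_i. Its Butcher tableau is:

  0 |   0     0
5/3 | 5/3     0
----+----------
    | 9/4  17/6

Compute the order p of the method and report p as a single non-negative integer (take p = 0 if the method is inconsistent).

0

b = (9/4, 17/6)
c = (0, 5/3)
Σ b_i: 9/4·1 + 17/6·1 = 61/12 ≠ 1 ⇒ order 0.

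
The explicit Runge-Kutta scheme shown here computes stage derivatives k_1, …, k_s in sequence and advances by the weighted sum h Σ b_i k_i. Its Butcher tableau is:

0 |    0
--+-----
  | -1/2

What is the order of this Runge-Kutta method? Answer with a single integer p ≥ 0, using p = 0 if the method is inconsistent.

0

b = (-1/2)
c = (0)
Σ b_i: (-1/2)·1 = -1/2 ≠ 1 ⇒ order 0.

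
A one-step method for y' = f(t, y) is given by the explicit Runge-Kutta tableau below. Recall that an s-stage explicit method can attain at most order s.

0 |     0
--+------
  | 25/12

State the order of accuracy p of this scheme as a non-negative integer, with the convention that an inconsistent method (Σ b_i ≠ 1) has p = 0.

b = (25/12)
c = (0)
Σ b_i: 25/12·1 = 25/12 ≠ 1 ⇒ order 0.

0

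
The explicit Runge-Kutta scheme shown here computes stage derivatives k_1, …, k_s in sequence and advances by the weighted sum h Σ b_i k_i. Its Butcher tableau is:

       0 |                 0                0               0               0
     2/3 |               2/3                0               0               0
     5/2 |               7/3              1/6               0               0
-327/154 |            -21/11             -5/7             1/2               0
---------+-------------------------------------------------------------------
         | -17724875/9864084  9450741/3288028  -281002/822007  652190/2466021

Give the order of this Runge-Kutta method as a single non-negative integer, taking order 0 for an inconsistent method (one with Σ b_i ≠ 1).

b = (-17724875/9864084, 9450741/3288028, -281002/822007, 652190/2466021)
c = (0, 2/3, 5/2, -327/154)
Ac = (0, 0, 1/9, 65/84)
Σ b_i: (-17724875/9864084)·1 + 9450741/3288028·1 + (-281002/822007)·1 + 652190/2466021·1 = 1 ✓
b·c: 9450741/3288028·2/3 + (-281002/822007)·5/2 + 652190/2466021·(-327/154) = 1/2 ✓
b·c²: 9450741/3288028·4/9 + (-281002/822007)·25/4 + 652190/2466021·106929/23716 = 1/3 ✓
b·Ac: (-281002/822007)·1/9 + 652190/2466021·65/84 = 1/6 ✓
b·c³: 9450741/3288028·8/27 + (-281002/822007)·125/8 + 652190/2466021·(-34965783/3652264) = -363629572/51786441 ≠ 1/4 ⇒ order 3.
b·(c∘Ac): (-281002/822007)·5/18 + 652190/2466021·(-7085/4312) = -15669295/29592252 ≠ 1/8
b·Ac²: (-281002/822007)·2/27 + 652190/2466021·1415/504 = 21223253/29592252 ≠ 1/12
b·A²c: 652190/2466021·1/18 = 326095/22194189 ≠ 1/24

3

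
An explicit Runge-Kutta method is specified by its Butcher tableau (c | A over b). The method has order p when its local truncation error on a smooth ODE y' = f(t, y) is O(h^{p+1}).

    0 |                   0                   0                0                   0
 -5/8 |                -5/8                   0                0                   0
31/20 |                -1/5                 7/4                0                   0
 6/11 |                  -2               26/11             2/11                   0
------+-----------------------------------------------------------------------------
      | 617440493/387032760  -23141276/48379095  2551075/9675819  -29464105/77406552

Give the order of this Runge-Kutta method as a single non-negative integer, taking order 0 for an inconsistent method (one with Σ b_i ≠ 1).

3

b = (617440493/387032760, -23141276/48379095, 2551075/9675819, -29464105/77406552)
c = (0, -5/8, 31/20, 6/11)
Ac = (0, 0, -35/32, -263/220)
Σ b_i: 617440493/387032760·1 + (-23141276/48379095)·1 + 2551075/9675819·1 + (-29464105/77406552)·1 = 1 ✓
b·c: (-23141276/48379095)·(-5/8) + 2551075/9675819·31/20 + (-29464105/77406552)·6/11 = 1/2 ✓
b·c²: (-23141276/48379095)·25/64 + 2551075/9675819·961/400 + (-29464105/77406552)·36/121 = 1/3 ✓
b·Ac: 2551075/9675819·(-35/32) + (-29464105/77406552)·(-263/220) = 1/6 ✓
b·c³: (-23141276/48379095)·(-125/512) + 2551075/9675819·29791/8000 + (-29464105/77406552)·216/1331 = 7847359279/7568640640 ≠ 1/4 ⇒ order 3.
b·(c∘Ac): 2551075/9675819·(-217/128) + (-29464105/77406552)·(-789/1210) = -246182563/1238504832 ≠ 1/8
b·Ac²: 2551075/9675819·175/256 + (-29464105/77406552)·11969/8800 = -232207463/688058240 ≠ 1/12
b·A²c: (-29464105/77406552)·(-35/176) = 93749425/1238504832 ≠ 1/24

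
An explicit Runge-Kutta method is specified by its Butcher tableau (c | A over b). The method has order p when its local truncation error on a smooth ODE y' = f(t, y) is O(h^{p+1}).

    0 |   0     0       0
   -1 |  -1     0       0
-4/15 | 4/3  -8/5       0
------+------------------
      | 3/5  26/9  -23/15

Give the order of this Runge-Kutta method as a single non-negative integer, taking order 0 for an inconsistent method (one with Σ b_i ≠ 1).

0

b = (3/5, 26/9, -23/15)
c = (0, -1, -4/15)
Ac = (0, 0, 8/5)
Σ b_i: 3/5·1 + 26/9·1 + (-23/15)·1 = 88/45 ≠ 1 ⇒ order 0.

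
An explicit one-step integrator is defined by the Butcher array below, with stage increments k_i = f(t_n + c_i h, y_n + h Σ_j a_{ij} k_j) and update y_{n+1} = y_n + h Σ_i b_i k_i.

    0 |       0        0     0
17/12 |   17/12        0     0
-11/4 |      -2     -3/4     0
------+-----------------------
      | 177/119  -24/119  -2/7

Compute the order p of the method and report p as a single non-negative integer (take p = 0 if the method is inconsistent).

b = (177/119, -24/119, -2/7)
c = (0, 17/12, -11/4)
Ac = (0, 0, -17/16)
Σ b_i: 177/119·1 + (-24/119)·1 + (-2/7)·1 = 1 ✓
b·c: (-24/119)·17/12 + (-2/7)·(-11/4) = 1/2 ✓
b·c²: (-24/119)·289/144 + (-2/7)·121/16 = -431/168 ≠ 1/3 ⇒ order 2.
b·Ac: (-2/7)·(-17/16) = 17/56 ≠ 1/6

2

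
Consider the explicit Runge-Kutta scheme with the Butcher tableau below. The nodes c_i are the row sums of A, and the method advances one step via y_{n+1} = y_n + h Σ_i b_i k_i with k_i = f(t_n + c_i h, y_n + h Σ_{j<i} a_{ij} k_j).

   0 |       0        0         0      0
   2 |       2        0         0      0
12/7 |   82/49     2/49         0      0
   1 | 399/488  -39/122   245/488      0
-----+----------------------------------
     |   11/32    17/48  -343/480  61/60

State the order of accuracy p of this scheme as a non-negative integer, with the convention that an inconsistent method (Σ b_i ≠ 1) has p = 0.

4

b = (11/32, 17/48, -343/480, 61/60)
c = (0, 2, 12/7, 1)
Ac = (0, 0, 4/49, 27/122)
Σ b_i: 11/32·1 + 17/48·1 + (-343/480)·1 + 61/60·1 = 1 ✓
b·c: 17/48·2 + (-343/480)·12/7 + 61/60·1 = 1/2 ✓
b·c²: 17/48·4 + (-343/480)·144/49 + 61/60·1 = 1/3 ✓
b·Ac: (-343/480)·4/49 + 61/60·27/122 = 1/6 ✓
b·c³: 17/48·8 + (-343/480)·1728/343 + 61/60·1 = 1/4 ✓
b·(c∘Ac): (-343/480)·48/343 + 61/60·27/122 = 1/8 ✓
b·Ac²: (-343/480)·8/49 + 61/60·12/61 = 1/12 ✓
b·A²c: 61/60·5/122 = 1/24 ✓; 4 stages ⇒ order 4.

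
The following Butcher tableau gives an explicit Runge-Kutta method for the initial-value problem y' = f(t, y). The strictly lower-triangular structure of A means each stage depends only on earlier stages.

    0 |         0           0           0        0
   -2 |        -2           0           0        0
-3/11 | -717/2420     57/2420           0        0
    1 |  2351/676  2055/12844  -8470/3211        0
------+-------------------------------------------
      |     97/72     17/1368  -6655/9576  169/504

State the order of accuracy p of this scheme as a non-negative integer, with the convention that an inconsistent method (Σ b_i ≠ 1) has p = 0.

b = (97/72, 17/1368, -6655/9576, 169/504)
c = (0, -2, -3/11, 1)
Ac = (0, 0, -57/1210, 135/338)
Σ b_i: 97/72·1 + 17/1368·1 + (-6655/9576)·1 + 169/504·1 = 1 ✓
b·c: 17/1368·(-2) + (-6655/9576)·(-3/11) + 169/504·1 = 1/2 ✓
b·c²: 17/1368·4 + (-6655/9576)·9/121 + 169/504·1 = 1/3 ✓
b·Ac: (-6655/9576)·(-57/1210) + 169/504·135/338 = 1/6 ✓
b·c³: 17/1368·(-8) + (-6655/9576)·(-27/1331) + 169/504·1 = 1/4 ✓
b·(c∘Ac): (-6655/9576)·171/13310 + 169/504·135/338 = 1/8 ✓
b·Ac²: (-6655/9576)·57/605 + 169/504·75/169 = 1/12 ✓
b·A²c: 169/504·21/169 = 1/24 ✓; 4 stages ⇒ order 4.

4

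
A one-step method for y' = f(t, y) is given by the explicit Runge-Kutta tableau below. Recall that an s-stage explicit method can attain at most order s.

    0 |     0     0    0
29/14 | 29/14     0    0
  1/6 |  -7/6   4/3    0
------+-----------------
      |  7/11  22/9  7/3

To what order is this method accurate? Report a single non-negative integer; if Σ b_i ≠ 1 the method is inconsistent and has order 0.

0

b = (7/11, 22/9, 7/3)
c = (0, 29/14, 1/6)
Ac = (0, 0, 58/21)
Σ b_i: 7/11·1 + 22/9·1 + 7/3·1 = 536/99 ≠ 1 ⇒ order 0.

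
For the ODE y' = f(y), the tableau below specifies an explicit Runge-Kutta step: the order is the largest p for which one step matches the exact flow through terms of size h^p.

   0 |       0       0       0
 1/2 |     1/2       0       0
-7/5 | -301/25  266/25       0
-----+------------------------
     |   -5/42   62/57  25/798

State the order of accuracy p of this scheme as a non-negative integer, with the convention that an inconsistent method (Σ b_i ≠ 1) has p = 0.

b = (-5/42, 62/57, 25/798)
c = (0, 1/2, -7/5)
Ac = (0, 0, 133/25)
Σ b_i: (-5/42)·1 + 62/57·1 + 25/798·1 = 1 ✓
b·c: 62/57·1/2 + 25/798·(-7/5) = 1/2 ✓
b·c²: 62/57·1/4 + 25/798·49/25 = 1/3 ✓
b·Ac: 25/798·133/25 = 1/6 ✓; 3 stages ⇒ order 3.

3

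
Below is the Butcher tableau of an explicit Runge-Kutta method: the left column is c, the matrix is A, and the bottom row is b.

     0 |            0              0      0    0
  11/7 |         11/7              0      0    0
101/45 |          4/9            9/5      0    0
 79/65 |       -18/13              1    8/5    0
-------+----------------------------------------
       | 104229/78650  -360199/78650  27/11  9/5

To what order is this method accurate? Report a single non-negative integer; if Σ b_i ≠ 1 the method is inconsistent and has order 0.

b = (104229/78650, -360199/78650, 27/11, 9/5)
c = (0, 11/7, 101/45, 79/65)
Ac = (0, 0, 99/35, 8131/1575)
Σ b_i: 104229/78650·1 + (-360199/78650)·1 + 27/11·1 + 9/5·1 = 1 ✓
b·c: (-360199/78650)·11/7 + 27/11·101/45 + 9/5·79/65 = 1/2 ✓
b·c²: (-360199/78650)·121/49 + 27/11·10201/2025 + 9/5·6241/4225 = 5178949/1394250 ≠ 1/3 ⇒ order 2.
b·Ac: 27/11·99/35 + 9/5·8131/1575 = 14206/875 ≠ 1/6

2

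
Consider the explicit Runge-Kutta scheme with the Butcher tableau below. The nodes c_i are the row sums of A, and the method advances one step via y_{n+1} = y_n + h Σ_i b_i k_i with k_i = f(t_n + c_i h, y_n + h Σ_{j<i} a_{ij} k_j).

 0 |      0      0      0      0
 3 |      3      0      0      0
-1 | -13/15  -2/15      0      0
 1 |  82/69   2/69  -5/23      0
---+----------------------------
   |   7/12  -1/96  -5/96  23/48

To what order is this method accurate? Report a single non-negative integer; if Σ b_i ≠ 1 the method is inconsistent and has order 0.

4

b = (7/12, -1/96, -5/96, 23/48)
c = (0, 3, -1, 1)
Ac = (0, 0, -2/5, 7/23)
Σ b_i: 7/12·1 + (-1/96)·1 + (-5/96)·1 + 23/48·1 = 1 ✓
b·c: (-1/96)·3 + (-5/96)·(-1) + 23/48·1 = 1/2 ✓
b·c²: (-1/96)·9 + (-5/96)·1 + 23/48·1 = 1/3 ✓
b·Ac: (-5/96)·(-2/5) + 23/48·7/23 = 1/6 ✓
b·c³: (-1/96)·27 + (-5/96)·(-1) + 23/48·1 = 1/4 ✓
b·(c∘Ac): (-5/96)·2/5 + 23/48·7/23 = 1/8 ✓
b·Ac²: (-5/96)·(-6/5) + 23/48·1/23 = 1/12 ✓
b·A²c: 23/48·2/23 = 1/24 ✓; 4 stages ⇒ order 4.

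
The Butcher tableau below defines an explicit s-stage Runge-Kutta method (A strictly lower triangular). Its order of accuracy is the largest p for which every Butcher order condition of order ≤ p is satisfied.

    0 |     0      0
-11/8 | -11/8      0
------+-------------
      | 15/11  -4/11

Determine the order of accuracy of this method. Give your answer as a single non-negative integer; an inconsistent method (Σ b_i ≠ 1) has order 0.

b = (15/11, -4/11)
c = (0, -11/8)
Σ b_i: 15/11·1 + (-4/11)·1 = 1 ✓
b·c: (-4/11)·(-11/8) = 1/2 ✓; 2 stages ⇒ order 2.

2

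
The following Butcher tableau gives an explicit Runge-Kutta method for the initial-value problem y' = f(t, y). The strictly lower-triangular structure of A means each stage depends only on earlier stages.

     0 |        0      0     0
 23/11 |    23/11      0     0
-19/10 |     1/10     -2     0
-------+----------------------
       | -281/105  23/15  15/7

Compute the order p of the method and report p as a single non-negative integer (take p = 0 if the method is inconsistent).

b = (-281/105, 23/15, 15/7)
c = (0, 23/11, -19/10)
Ac = (0, 0, -46/11)
Σ b_i: (-281/105)·1 + 23/15·1 + 15/7·1 = 1 ✓
b·c: 23/15·23/11 + 15/7·(-19/10) = -1999/2310 ≠ 1/2 ⇒ order 1.

1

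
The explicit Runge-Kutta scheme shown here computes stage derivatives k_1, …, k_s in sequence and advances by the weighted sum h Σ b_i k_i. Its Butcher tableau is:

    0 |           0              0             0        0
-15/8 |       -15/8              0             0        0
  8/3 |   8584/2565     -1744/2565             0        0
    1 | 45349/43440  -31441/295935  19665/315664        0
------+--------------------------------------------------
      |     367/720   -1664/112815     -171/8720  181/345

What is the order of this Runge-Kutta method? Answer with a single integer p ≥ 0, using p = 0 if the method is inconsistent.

b = (367/720, -1664/112815, -171/8720, 181/345)
c = (0, -15/8, 8/3, 1)
Ac = (0, 0, 218/171, 529/1448)
Σ b_i: 367/720·1 + (-1664/112815)·1 + (-171/8720)·1 + 181/345·1 = 1 ✓
b·c: (-1664/112815)·(-15/8) + (-171/8720)·8/3 + 181/345·1 = 1/2 ✓
b·c²: (-1664/112815)·225/64 + (-171/8720)·64/9 + 181/345·1 = 1/3 ✓
b·Ac: (-171/8720)·218/171 + 181/345·529/1448 = 1/6 ✓
b·c³: (-1664/112815)·(-3375/512) + (-171/8720)·512/27 + 181/345·1 = 1/4 ✓
b·(c∘Ac): (-171/8720)·1744/513 + 181/345·529/1448 = 1/8 ✓
b·Ac²: (-171/8720)·(-545/228) + 181/345·805/11584 = 1/12 ✓
b·A²c: 181/345·115/1448 = 1/24 ✓; 4 stages ⇒ order 4.

4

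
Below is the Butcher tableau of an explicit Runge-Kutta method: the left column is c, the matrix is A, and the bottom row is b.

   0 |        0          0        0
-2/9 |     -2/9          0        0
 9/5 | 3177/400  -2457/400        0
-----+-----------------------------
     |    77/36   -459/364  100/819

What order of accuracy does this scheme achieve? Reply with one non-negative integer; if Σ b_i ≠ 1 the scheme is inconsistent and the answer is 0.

3

b = (77/36, -459/364, 100/819)
c = (0, -2/9, 9/5)
Ac = (0, 0, 273/200)
Σ b_i: 77/36·1 + (-459/364)·1 + 100/819·1 = 1 ✓
b·c: (-459/364)·(-2/9) + 100/819·9/5 = 1/2 ✓
b·c²: (-459/364)·4/81 + 100/819·81/25 = 1/3 ✓
b·Ac: 100/819·273/200 = 1/6 ✓; 3 stages ⇒ order 3.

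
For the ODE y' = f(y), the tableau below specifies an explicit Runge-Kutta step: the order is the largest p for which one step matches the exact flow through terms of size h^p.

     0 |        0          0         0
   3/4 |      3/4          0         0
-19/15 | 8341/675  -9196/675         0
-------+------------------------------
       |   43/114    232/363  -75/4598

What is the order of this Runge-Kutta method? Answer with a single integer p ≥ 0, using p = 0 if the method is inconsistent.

b = (43/114, 232/363, -75/4598)
c = (0, 3/4, -19/15)
Ac = (0, 0, -2299/225)
Σ b_i: 43/114·1 + 232/363·1 + (-75/4598)·1 = 1 ✓
b·c: 232/363·3/4 + (-75/4598)·(-19/15) = 1/2 ✓
b·c²: 232/363·9/16 + (-75/4598)·361/225 = 1/3 ✓
b·Ac: (-75/4598)·(-2299/225) = 1/6 ✓; 3 stages ⇒ order 3.

3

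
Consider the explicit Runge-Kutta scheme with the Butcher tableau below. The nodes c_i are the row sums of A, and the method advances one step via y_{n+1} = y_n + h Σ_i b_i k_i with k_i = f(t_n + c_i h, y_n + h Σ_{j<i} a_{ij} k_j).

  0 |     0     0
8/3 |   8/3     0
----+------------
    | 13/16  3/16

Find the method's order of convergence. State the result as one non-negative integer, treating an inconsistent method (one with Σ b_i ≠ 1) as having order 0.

b = (13/16, 3/16)
c = (0, 8/3)
Σ b_i: 13/16·1 + 3/16·1 = 1 ✓
b·c: 3/16·8/3 = 1/2 ✓; 2 stages ⇒ order 2.

2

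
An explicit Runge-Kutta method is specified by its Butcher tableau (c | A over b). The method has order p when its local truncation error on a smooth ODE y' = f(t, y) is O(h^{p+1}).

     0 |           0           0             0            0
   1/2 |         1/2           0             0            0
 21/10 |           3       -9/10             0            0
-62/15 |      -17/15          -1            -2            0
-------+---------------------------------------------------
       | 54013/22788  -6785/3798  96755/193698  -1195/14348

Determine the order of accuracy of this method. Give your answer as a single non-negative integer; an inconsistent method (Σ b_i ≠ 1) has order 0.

3

b = (54013/22788, -6785/3798, 96755/193698, -1195/14348)
c = (0, 1/2, 21/10, -62/15)
Ac = (0, 0, -9/20, -47/10)
Σ b_i: 54013/22788·1 + (-6785/3798)·1 + 96755/193698·1 + (-1195/14348)·1 = 1 ✓
b·c: (-6785/3798)·1/2 + 96755/193698·21/10 + (-1195/14348)·(-62/15) = 1/2 ✓
b·c²: (-6785/3798)·1/4 + 96755/193698·441/100 + (-1195/14348)·3844/225 = 1/3 ✓
b·Ac: 96755/193698·(-9/20) + (-1195/14348)·(-47/10) = 1/6 ✓
b·c³: (-6785/3798)·1/8 + 96755/193698·9261/1000 + (-1195/14348)·(-238328/3375) = 1464707/142425 ≠ 1/4 ⇒ order 3.
b·(c∘Ac): 96755/193698·(-189/200) + (-1195/14348)·1457/75 = -105839/50640 ≠ 1/8
b·Ac²: 96755/193698·(-9/40) + (-1195/14348)·(-907/100) = 138391/215220 ≠ 1/12
b·A²c: (-1195/14348)·9/10 = -2151/28696 ≠ 1/24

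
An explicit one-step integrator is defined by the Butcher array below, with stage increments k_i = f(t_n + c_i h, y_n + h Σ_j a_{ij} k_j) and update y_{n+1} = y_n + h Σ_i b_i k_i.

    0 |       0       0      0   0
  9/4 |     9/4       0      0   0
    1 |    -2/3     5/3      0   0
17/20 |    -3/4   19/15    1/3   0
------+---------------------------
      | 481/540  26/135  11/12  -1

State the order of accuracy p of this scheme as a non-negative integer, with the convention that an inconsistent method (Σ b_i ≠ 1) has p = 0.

b = (481/540, 26/135, 11/12, -1)
c = (0, 9/4, 1, 17/20)
Ac = (0, 0, 15/4, 191/60)
Σ b_i: 481/540·1 + 26/135·1 + 11/12·1 + (-1)·1 = 1 ✓
b·c: 26/135·9/4 + 11/12·1 + (-1)·17/20 = 1/2 ✓
b·c²: 26/135·81/16 + 11/12·1 + (-1)·289/400 = 1403/1200 ≠ 1/3 ⇒ order 2.
b·Ac: 11/12·15/4 + (-1)·191/60 = 61/240 ≠ 1/6

2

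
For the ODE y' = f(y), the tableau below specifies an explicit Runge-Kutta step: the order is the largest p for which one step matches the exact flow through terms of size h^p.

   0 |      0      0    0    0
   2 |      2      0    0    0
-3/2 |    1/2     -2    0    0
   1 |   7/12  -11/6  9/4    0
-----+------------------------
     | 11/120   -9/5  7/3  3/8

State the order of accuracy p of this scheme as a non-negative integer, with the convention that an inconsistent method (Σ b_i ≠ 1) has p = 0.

1

b = (11/120, -9/5, 7/3, 3/8)
c = (0, 2, -3/2, 1)
Ac = (0, 0, -4, -169/24)
Σ b_i: 11/120·1 + (-9/5)·1 + 7/3·1 + 3/8·1 = 1 ✓
b·c: (-9/5)·2 + 7/3·(-3/2) + 3/8·1 = -269/40 ≠ 1/2 ⇒ order 1.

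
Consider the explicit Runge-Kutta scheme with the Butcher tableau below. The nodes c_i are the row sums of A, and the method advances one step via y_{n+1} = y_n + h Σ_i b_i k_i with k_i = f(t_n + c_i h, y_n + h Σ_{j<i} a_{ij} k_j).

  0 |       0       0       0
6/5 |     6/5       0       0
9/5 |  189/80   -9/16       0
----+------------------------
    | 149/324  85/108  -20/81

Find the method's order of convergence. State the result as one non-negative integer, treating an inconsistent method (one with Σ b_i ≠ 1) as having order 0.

3

b = (149/324, 85/108, -20/81)
c = (0, 6/5, 9/5)
Ac = (0, 0, -27/40)
Σ b_i: 149/324·1 + 85/108·1 + (-20/81)·1 = 1 ✓
b·c: 85/108·6/5 + (-20/81)·9/5 = 1/2 ✓
b·c²: 85/108·36/25 + (-20/81)·81/25 = 1/3 ✓
b·Ac: (-20/81)·(-27/40) = 1/6 ✓; 3 stages ⇒ order 3.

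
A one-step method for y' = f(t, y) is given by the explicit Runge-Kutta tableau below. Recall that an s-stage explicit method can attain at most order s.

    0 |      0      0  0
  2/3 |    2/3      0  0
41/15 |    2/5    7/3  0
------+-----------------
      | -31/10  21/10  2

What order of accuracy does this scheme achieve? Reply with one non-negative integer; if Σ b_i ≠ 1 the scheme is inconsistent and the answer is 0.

1

b = (-31/10, 21/10, 2)
c = (0, 2/3, 41/15)
Ac = (0, 0, 14/9)
Σ b_i: (-31/10)·1 + 21/10·1 + 2·1 = 1 ✓
b·c: 21/10·2/3 + 2·41/15 = 103/15 ≠ 1/2 ⇒ order 1.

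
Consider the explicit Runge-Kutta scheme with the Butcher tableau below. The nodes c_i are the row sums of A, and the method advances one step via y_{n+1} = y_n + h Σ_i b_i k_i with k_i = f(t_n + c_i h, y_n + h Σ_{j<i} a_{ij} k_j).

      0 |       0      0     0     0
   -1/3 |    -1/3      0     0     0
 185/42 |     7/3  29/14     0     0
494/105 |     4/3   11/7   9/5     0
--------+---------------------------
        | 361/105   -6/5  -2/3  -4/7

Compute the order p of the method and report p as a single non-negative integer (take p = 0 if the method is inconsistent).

b = (361/105, -6/5, -2/3, -4/7)
c = (0, -1/3, 185/42, 494/105)
Ac = (0, 0, -29/42, 311/42)
Σ b_i: 361/105·1 + (-6/5)·1 + (-2/3)·1 + (-4/7)·1 = 1 ✓
b·c: (-6/5)·(-1/3) + (-2/3)·185/42 + (-4/7)·494/105 = -11521/2205 ≠ 1/2 ⇒ order 1.

1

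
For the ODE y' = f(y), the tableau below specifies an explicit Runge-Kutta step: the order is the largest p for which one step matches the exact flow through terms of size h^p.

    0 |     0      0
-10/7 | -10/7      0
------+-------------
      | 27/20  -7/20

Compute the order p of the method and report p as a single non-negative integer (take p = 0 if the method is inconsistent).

b = (27/20, -7/20)
c = (0, -10/7)
Σ b_i: 27/20·1 + (-7/20)·1 = 1 ✓
b·c: (-7/20)·(-10/7) = 1/2 ✓; 2 stages ⇒ order 2.

2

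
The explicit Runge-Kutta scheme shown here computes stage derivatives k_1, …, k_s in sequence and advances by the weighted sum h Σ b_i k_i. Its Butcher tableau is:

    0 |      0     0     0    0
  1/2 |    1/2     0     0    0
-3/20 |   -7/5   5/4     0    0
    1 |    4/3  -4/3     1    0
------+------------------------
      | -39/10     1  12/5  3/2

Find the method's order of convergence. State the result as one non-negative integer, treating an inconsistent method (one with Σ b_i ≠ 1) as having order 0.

b = (-39/10, 1, 12/5, 3/2)
c = (0, 1/2, -3/20, 1)
Ac = (0, 0, 5/8, -49/60)
Σ b_i: (-39/10)·1 + 1·1 + 12/5·1 + 3/2·1 = 1 ✓
b·c: 1·1/2 + 12/5·(-3/20) + 3/2·1 = 41/25 ≠ 1/2 ⇒ order 1.

1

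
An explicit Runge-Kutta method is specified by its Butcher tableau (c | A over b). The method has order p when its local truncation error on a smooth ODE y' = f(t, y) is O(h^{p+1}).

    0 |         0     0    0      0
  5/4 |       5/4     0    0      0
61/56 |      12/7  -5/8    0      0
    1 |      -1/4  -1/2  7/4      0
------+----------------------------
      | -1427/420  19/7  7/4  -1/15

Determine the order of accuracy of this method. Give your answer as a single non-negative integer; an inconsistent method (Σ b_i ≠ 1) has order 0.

b = (-1427/420, 19/7, 7/4, -1/15)
c = (0, 5/4, 61/56, 1)
Ac = (0, 0, -25/32, 41/32)
Σ b_i: (-1427/420)·1 + 19/7·1 + 7/4·1 + (-1/15)·1 = 1 ✓
b·c: 19/7·5/4 + 7/4·61/56 + (-1/15)·1 = 17581/3360 ≠ 1/2 ⇒ order 1.

1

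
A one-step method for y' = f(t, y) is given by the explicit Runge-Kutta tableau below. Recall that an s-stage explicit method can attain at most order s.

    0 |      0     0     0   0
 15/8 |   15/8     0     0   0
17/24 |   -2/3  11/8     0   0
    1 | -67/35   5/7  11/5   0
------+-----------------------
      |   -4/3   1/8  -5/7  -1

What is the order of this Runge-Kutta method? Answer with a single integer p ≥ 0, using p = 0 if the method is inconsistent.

0

b = (-4/3, 1/8, -5/7, -1)
c = (0, 15/8, 17/24, 1)
Ac = (0, 0, 165/64, 1217/420)
Σ b_i: (-4/3)·1 + 1/8·1 + (-5/7)·1 + (-1)·1 = -491/168 ≠ 1 ⇒ order 0.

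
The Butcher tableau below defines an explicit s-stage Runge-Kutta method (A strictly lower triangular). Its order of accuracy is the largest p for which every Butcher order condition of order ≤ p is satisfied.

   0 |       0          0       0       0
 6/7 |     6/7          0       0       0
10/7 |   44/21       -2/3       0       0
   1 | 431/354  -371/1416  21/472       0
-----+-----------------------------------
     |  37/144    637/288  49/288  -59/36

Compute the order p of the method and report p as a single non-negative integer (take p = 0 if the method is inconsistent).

b = (37/144, 637/288, 49/288, -59/36)
c = (0, 6/7, 10/7, 1)
Ac = (0, 0, -4/7, -19/118)
Σ b_i: 37/144·1 + 637/288·1 + 49/288·1 + (-59/36)·1 = 1 ✓
b·c: 637/288·6/7 + 49/288·10/7 + (-59/36)·1 = 1/2 ✓
b·c²: 637/288·36/49 + 49/288·100/49 + (-59/36)·1 = 1/3 ✓
b·Ac: 49/288·(-4/7) + (-59/36)·(-19/118) = 1/6 ✓
b·c³: 637/288·216/343 + 49/288·1000/343 + (-59/36)·1 = 1/4 ✓
b·(c∘Ac): 49/288·(-40/49) + (-59/36)·(-19/118) = 1/8 ✓
b·Ac²: 49/288·(-24/49) + (-59/36)·(-6/59) = 1/12 ✓
b·A²c: (-59/36)·(-3/118) = 1/24 ✓; 4 stages ⇒ order 4.

4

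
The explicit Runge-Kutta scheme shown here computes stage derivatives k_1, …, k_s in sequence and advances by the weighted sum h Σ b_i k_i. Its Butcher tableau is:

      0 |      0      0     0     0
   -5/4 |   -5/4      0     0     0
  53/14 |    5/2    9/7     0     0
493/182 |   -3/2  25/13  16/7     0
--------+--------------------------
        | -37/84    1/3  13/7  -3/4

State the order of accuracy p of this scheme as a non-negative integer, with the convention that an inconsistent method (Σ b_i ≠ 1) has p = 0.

1

b = (-37/84, 1/3, 13/7, -3/4)
c = (0, -5/4, 53/14, 493/182)
Ac = (0, 0, -45/28, 15923/2548)
Σ b_i: (-37/84)·1 + 1/3·1 + 13/7·1 + (-3/4)·1 = 1 ✓
b·c: 1/3·(-5/4) + 13/7·53/14 + (-3/4)·493/182 = 70055/15288 ≠ 1/2 ⇒ order 1.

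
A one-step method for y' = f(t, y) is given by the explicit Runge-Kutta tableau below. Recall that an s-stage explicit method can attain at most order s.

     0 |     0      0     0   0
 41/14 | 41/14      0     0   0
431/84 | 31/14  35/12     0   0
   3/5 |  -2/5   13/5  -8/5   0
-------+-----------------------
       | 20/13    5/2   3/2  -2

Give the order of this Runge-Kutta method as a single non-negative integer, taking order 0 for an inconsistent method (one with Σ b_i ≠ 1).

b = (20/13, 5/2, 3/2, -2)
c = (0, 41/14, 431/84, 3/5)
Ac = (0, 0, 205/24, -25/42)
Σ b_i: 20/13·1 + 5/2·1 + 3/2·1 + (-2)·1 = 46/13 ≠ 1 ⇒ order 0.

0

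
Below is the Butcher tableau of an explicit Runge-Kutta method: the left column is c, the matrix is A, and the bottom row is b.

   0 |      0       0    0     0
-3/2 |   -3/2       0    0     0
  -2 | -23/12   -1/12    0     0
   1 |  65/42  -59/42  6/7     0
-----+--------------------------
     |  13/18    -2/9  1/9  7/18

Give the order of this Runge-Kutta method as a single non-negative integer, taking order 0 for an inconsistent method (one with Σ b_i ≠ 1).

b = (13/18, -2/9, 1/9, 7/18)
c = (0, -3/2, -2, 1)
Ac = (0, 0, 1/8, 11/28)
Σ b_i: 13/18·1 + (-2/9)·1 + 1/9·1 + 7/18·1 = 1 ✓
b·c: (-2/9)·(-3/2) + 1/9·(-2) + 7/18·1 = 1/2 ✓
b·c²: (-2/9)·9/4 + 1/9·4 + 7/18·1 = 1/3 ✓
b·Ac: 1/9·1/8 + 7/18·11/28 = 1/6 ✓
b·c³: (-2/9)·(-27/8) + 1/9·(-8) + 7/18·1 = 1/4 ✓
b·(c∘Ac): 1/9·(-1/4) + 7/18·11/28 = 1/8 ✓
b·Ac²: 1/9·(-3/16) + 7/18·15/56 = 1/12 ✓
b·A²c: 7/18·3/28 = 1/24 ✓; 4 stages ⇒ order 4.

4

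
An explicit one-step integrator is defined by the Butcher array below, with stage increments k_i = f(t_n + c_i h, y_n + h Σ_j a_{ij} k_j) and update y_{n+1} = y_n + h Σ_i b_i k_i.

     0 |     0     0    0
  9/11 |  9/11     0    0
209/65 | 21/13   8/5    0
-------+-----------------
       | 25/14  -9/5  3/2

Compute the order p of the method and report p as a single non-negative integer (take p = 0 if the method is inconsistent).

0

b = (25/14, -9/5, 3/2)
c = (0, 9/11, 209/65)
Ac = (0, 0, 72/55)
Σ b_i: 25/14·1 + (-9/5)·1 + 3/2·1 = 52/35 ≠ 1 ⇒ order 0.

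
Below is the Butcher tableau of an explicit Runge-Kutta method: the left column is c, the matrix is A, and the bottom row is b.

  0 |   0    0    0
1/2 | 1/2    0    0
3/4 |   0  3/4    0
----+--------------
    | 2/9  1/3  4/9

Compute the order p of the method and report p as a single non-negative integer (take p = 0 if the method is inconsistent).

3

b = (2/9, 1/3, 4/9)
c = (0, 1/2, 3/4)
Ac = (0, 0, 3/8)
Σ b_i: 2/9·1 + 1/3·1 + 4/9·1 = 1 ✓
b·c: 1/3·1/2 + 4/9·3/4 = 1/2 ✓
b·c²: 1/3·1/4 + 4/9·9/16 = 1/3 ✓
b·Ac: 4/9·3/8 = 1/6 ✓; 3 stages ⇒ order 3.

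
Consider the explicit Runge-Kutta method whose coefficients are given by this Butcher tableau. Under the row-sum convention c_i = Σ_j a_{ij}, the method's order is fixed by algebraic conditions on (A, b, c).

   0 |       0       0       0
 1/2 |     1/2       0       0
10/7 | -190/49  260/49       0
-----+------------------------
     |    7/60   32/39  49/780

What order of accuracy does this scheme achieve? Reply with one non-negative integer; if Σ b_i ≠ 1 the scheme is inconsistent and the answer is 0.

3

b = (7/60, 32/39, 49/780)
c = (0, 1/2, 10/7)
Ac = (0, 0, 130/49)
Σ b_i: 7/60·1 + 32/39·1 + 49/780·1 = 1 ✓
b·c: 32/39·1/2 + 49/780·10/7 = 1/2 ✓
b·c²: 32/39·1/4 + 49/780·100/49 = 1/3 ✓
b·Ac: 49/780·130/49 = 1/6 ✓; 3 stages ⇒ order 3.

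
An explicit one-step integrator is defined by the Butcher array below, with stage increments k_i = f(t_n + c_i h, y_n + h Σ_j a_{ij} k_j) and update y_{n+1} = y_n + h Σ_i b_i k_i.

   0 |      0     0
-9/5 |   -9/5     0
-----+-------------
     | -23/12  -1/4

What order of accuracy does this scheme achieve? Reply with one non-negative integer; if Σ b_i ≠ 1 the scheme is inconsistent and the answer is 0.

b = (-23/12, -1/4)
c = (0, -9/5)
Σ b_i: (-23/12)·1 + (-1/4)·1 = -13/6 ≠ 1 ⇒ order 0.

0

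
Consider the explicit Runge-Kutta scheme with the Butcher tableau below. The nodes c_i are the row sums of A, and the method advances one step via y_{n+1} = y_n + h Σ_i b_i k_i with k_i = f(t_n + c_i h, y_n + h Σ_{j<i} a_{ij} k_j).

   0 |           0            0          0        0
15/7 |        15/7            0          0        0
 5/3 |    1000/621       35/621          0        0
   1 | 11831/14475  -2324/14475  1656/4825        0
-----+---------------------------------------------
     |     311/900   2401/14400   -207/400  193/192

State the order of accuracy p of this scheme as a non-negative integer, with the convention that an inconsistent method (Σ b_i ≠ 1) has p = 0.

4

b = (311/900, 2401/14400, -207/400, 193/192)
c = (0, 15/7, 5/3, 1)
Ac = (0, 0, 25/207, 44/193)
Σ b_i: 311/900·1 + 2401/14400·1 + (-207/400)·1 + 193/192·1 = 1 ✓
b·c: 2401/14400·15/7 + (-207/400)·5/3 + 193/192·1 = 1/2 ✓
b·c²: 2401/14400·225/49 + (-207/400)·25/9 + 193/192·1 = 1/3 ✓
b·Ac: (-207/400)·25/207 + 193/192·44/193 = 1/6 ✓
b·c³: 2401/14400·3375/343 + (-207/400)·125/27 + 193/192·1 = 1/4 ✓
b·(c∘Ac): (-207/400)·125/621 + 193/192·44/193 = 1/8 ✓
b·Ac²: (-207/400)·125/483 + 193/192·292/1351 = 1/12 ✓
b·A²c: 193/192·8/193 = 1/24 ✓; 4 stages ⇒ order 4.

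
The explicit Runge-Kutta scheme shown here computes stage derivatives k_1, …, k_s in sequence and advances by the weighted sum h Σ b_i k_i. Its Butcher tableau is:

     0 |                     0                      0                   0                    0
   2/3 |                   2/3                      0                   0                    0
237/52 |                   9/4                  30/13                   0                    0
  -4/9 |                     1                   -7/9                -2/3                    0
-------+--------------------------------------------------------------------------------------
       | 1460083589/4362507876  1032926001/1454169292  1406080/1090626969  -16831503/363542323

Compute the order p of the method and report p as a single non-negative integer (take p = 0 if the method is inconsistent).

3

b = (1460083589/4362507876, 1032926001/1454169292, 1406080/1090626969, -16831503/363542323)
c = (0, 2/3, 237/52, -4/9)
Ac = (0, 0, 20/13, -2497/702)
Σ b_i: 1460083589/4362507876·1 + 1032926001/1454169292·1 + 1406080/1090626969·1 + (-16831503/363542323)·1 = 1 ✓
b·c: 1032926001/1454169292·2/3 + 1406080/1090626969·237/52 + (-16831503/363542323)·(-4/9) = 1/2 ✓
b·c²: 1032926001/1454169292·4/9 + 1406080/1090626969·56169/2704 + (-16831503/363542323)·16/81 = 1/3 ✓
b·Ac: 1406080/1090626969·20/13 + (-16831503/363542323)·(-2497/702) = 1/6 ✓
b·c³: 1032926001/1454169292·8/27 + 1406080/1090626969·13312053/140608 + (-16831503/363542323)·(-64/729) = 3303833668/9815642721 ≠ 1/4 ⇒ order 3.
b·(c∘Ac): 1406080/1090626969·1185/169 + (-16831503/363542323)·4994/3159 = -209899682/3271880907 ≠ 1/8
b·Ac²: 1406080/1090626969·40/39 + (-16831503/363542323)·(-1554419/109512) = 224067108521/340275614328 ≠ 1/12
b·A²c: (-16831503/363542323)·(-40/39) = 17263080/363542323 ≠ 1/24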